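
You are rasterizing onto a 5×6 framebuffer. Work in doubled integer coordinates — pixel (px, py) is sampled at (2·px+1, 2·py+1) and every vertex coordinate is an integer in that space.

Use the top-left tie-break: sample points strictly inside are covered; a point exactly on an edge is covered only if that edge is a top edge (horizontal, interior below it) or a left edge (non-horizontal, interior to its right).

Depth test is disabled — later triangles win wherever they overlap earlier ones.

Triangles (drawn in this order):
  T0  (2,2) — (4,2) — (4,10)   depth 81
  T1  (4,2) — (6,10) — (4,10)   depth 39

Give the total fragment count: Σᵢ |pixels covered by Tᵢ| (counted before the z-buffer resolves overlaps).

T0:
  2·area = 16
  edge (2, 2)→(4, 2): d=(2,0) top-left  bias=+0
  edge (4, 2)→(4, 10): d=(0,8) right/bottom  bias=-1
  edge (4, 10)→(2, 2): d=(-2,-8) top-left  bias=+0
    (1,1)@(3, 3): e=[2,8,6] → #
    (2,1)@(5, 3): e=[2,-8,22] → ·
    (1,2)@(3, 5): e=[6,8,2] → #
    (2,2)@(5, 5): e=[6,-8,18] → ·
    (1,3)@(3, 7): e=[10,8,-2] → ·
  covered (2 px):
    · · · · ·
    · # · · ·
    · # · · ·
    · · · · ·
    · · · · ·
    · · · · ·
T1:
  2·area = 16
  edge (4, 2)→(6, 10): d=(2,8) right/bottom  bias=-1
  edge (6, 10)→(4, 10): d=(-2,0) right/bottom  bias=-1
  edge (4, 10)→(4, 2): d=(0,-8) top-left  bias=+0
    (2,3)@(5, 7): e=[2,6,8] → #
    (3,3)@(7, 7): e=[-14,6,24] → ·
    (2,4)@(5, 9): e=[6,2,8] → #
    (3,4)@(7, 9): e=[-10,2,24] → ·
    (2,5)@(5, 11): e=[10,-2,8] → ·
  covered (2 px):
    · · · · ·
    · · · · ·
    · · · · ·
    · · # · ·
    · · # · ·
    · · · · ·

Final: 4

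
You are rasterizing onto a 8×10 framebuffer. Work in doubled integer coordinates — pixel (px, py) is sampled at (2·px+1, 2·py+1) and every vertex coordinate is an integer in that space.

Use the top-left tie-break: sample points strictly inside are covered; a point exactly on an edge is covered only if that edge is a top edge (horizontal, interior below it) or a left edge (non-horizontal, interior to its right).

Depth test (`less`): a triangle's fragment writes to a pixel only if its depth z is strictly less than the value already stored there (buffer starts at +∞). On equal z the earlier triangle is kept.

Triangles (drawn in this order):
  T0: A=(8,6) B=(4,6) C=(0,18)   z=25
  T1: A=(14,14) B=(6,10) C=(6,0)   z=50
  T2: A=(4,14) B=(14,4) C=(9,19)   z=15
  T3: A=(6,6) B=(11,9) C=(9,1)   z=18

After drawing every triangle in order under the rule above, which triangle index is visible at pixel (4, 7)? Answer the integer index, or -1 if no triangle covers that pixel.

T0:
  2·area = 48  (B↔C swapped to make it positive)
  edge (8, 6)→(0, 18): d=(-8,12) right/bottom  bias=-1
  edge (0, 18)→(4, 6): d=(4,-12) top-left  bias=+0
  edge (4, 6)→(8, 6): d=(4,0) top-left  bias=+0
    (2,1)@(5, 3): e=[60,0,-12] → ·  [on edge]
    (2,3)@(5, 7): e=[28,16,4] → █
    (3,3)@(7, 7): e=[4,40,4] → █
    (4,3)@(9, 7): e=[-20,64,4] → ·
    (1,4)@(3, 9): e=[36,0,12] → █  [on edge]
    (3,4)@(7, 9): e=[-12,48,12] → ·
    (1,5)@(3, 11): e=[20,8,20] → █
    (2,5)@(5, 11): e=[-4,32,20] → ·
    (1,6)@(3, 13): e=[4,16,28] → █
    (2,6)@(5, 13): e=[-20,40,28] → ·
    (0,7)@(1, 15): e=[12,0,36] → █  [on edge]
    (1,7)@(3, 15): e=[-12,24,36] → ·
  covered (7 px):
    · · · · · · · ·
    · · · · · · · ·
    · · · · · · · ·
    · · █ █ · · · ·
    · █ █ · · · · ·
    · █ · · · · · ·
    · █ · · · · · ·
    █ · · · · · · ·
    · · · · · · · ·
    · · · · · · · ·
T1:
  2·area = 80
  edge (14, 14)→(6, 10): d=(-8,-4) top-left  bias=+0
  edge (6, 10)→(6, 0): d=(0,-10) top-left  bias=+0
  edge (6, 0)→(14, 14): d=(8,14) right/bottom  bias=-1
    (3,1)@(7, 3): e=[60,10,10] → █
    (4,1)@(9, 3): e=[68,30,-18] → ·
    (3,2)@(7, 5): e=[44,10,26] → █
    (4,2)@(9, 5): e=[52,30,-2] → ·
    (3,3)@(7, 7): e=[28,10,42] → █
    (4,3)@(9, 7): e=[36,30,14] → █
    (5,3)@(11, 7): e=[44,50,-14] → ·
    (3,4)@(7, 9): e=[12,10,58] → █
    (5,4)@(11, 9): e=[28,50,2] → █
    (6,4)@(13, 9): e=[36,70,-26] → ·
    (3,5)@(7, 11): e=[-4,10,74] → ·
    (4,5)@(9, 11): e=[4,30,46] → █
  covered (10 px):
    · · · · · · · ·
    · · · █ · · · ·
    · · · █ · · · ·
    · · · █ █ · · ·
    · · · █ █ █ · ·
    · · · · █ █ · ·
    · · · · · · █ ·
    · · · · · · · ·
    · · · · · · · ·
    · · · · · · · ·
T2:
  2·area = 100
  edge (4, 14)→(14, 4): d=(10,-10) top-left  bias=+0
  edge (14, 4)→(9, 19): d=(-5,15) right/bottom  bias=-1
  edge (9, 19)→(4, 14): d=(-5,-5) top-left  bias=+0
    (7,0)@(15, 1): e=[-20,0,120] → ·  [on edge]
    (7,1)@(15, 3): e=[0,-10,110] → ·  [on edge]
    (6,2)@(13, 5): e=[0,10,90] → █  [on edge]
    (7,2)@(15, 5): e=[20,-20,100] → ·
    (5,3)@(11, 7): e=[0,30,70] → █  [on edge]
    (6,3)@(13, 7): e=[20,0,80] → ·  [on edge]
    (4,4)@(9, 9): e=[0,50,50] → █  [on edge]
    (6,4)@(13, 9): e=[40,-10,70] → ·
    (0,5)@(1, 11): e=[-60,160,0] → ·  [on edge]
    (3,5)@(7, 11): e=[0,70,30] → █  [on edge]
    (6,5)@(13, 11): e=[60,-20,60] → ·
    (1,6)@(3, 13): e=[-20,120,0] → ·  [on edge]
    (2,6)@(5, 13): e=[0,90,10] → █  [on edge]
    (5,6)@(11, 13): e=[60,0,40] → ·  [on edge]
    (1,7)@(3, 15): e=[0,110,-10] → ·  [on edge]
    (2,7)@(5, 15): e=[20,80,0] → █  [on edge]
    (0,8)@(1, 17): e=[0,130,-30] → ·  [on edge]
    (3,8)@(7, 17): e=[60,40,0] → █  [on edge]
    (4,9)@(9, 19): e=[100,0,0] → ·  [on edge]
  covered (15 px):
    · · · · · · · ·
    · · · · · · · ·
    · · · · · · █ ·
    · · · · · █ · ·
    · · · · █ █ · ·
    · · · █ █ █ · ·
    · · █ █ █ · · ·
    · · █ █ █ · · ·
    · · · █ █ · · ·
    · · · · · · · ·
T3:
  2·area = 34  (B↔C swapped to make it positive)
  edge (6, 6)→(9, 1): d=(3,-5) top-left  bias=+0
  edge (9, 1)→(11, 9): d=(2,8) right/bottom  bias=-1
  edge (11, 9)→(6, 6): d=(-5,-3) top-left  bias=+0
    (4,0)@(9, 1): e=[0,0,34] → ·  [on edge]
    (0,1)@(1, 3): e=[-34,68,0] → ·  [on edge]
    (4,1)@(9, 3): e=[6,4,24] → █
    (5,1)@(11, 3): e=[16,-12,30] → ·
    (3,2)@(7, 5): e=[2,24,8] → █
    (5,2)@(11, 5): e=[22,-8,20] → ·
    (3,3)@(7, 7): e=[8,28,-2] → ·
    (4,3)@(9, 7): e=[18,12,4] → █
    (5,3)@(11, 7): e=[28,-4,10] → ·
    (4,4)@(9, 9): e=[24,16,-6] → ·
    (5,4)@(11, 9): e=[34,0,0] → ·  [on edge]
    (1,5)@(3, 11): e=[0,68,-34] → ·  [on edge]
    (6,8)@(13, 17): e=[68,0,-34] → ·  [on edge]
  covered (4 px):
    · · · · · · · ·
    · · · · █ · · ·
    · · · █ █ · · ·
    · · · · █ · · ·
    · · · · · · · ·
    · · · · · · · ·
    · · · · · · · ·
    · · · · · · · ·
    · · · · · · · ·
    · · · · · · · ·

Z-buffer (winner per pixel, '.' = empty):
  . . . . . . . .
  . . . 1 3 . . .
  . . . 3 3 . 2 .
  . . 0 0 3 2 . .
  . 0 0 1 2 2 . .
  . 0 . 2 2 2 . .
  . 0 2 2 2 . 1 .
  0 . 2 2 2 . . .
  . . . 2 2 . . .
  . . . . . . . .

Result: 2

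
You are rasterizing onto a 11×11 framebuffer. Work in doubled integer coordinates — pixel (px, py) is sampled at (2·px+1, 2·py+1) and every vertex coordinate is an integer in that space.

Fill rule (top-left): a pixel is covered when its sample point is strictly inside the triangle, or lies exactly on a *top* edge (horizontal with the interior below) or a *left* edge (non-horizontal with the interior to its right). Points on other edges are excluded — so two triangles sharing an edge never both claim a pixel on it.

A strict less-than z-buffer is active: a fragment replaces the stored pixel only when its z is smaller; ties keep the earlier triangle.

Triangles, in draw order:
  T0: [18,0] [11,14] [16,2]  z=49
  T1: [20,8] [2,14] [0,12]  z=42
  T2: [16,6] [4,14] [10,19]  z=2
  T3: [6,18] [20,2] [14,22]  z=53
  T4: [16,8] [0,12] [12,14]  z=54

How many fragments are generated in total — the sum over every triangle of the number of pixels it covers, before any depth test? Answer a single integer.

T0:
  2·area = 14
  edge (18, 0)→(11, 14): d=(-7,14) right/bottom  bias=-1
  edge (11, 14)→(16, 2): d=(5,-12) top-left  bias=+0
  edge (16, 2)→(18, 0): d=(2,-2) top-left  bias=+0
    (8,0)@(17, 1): e=[7,7,0] → █  [on edge]
    (9,0)@(19, 1): e=[-21,31,4] → ·
    (7,1)@(15, 3): e=[21,-7,0] → ·  [on edge]
    (8,1)@(17, 3): e=[-7,17,4] → ·
    (6,2)@(13, 5): e=[35,-21,0] → ·  [on edge]
    (7,2)@(15, 5): e=[7,3,4] → █
    (8,2)@(17, 5): e=[-21,27,8] → ·
    (5,3)@(11, 7): e=[49,-35,0] → ·  [on edge]
    (7,3)@(15, 7): e=[-7,13,8] → ·
    (4,4)@(9, 9): e=[63,-49,0] → ·  [on edge]
    (3,5)@(7, 11): e=[77,-63,0] → ·  [on edge]
    (2,6)@(5, 13): e=[91,-77,0] → ·  [on edge]
    (1,7)@(3, 15): e=[105,-91,0] → ·  [on edge]
    (0,8)@(1, 17): e=[119,-105,0] → ·  [on edge]
  covered (2 px):
    · · · · · · · · █ · ·
    · · · · · · · · · · ·
    · · · · · · · █ · · ·
    · · · · · · · · · · ·
    · · · · · · · · · · ·
    · · · · · · · · · · ·
    · · · · · · · · · · ·
    · · · · · · · · · · ·
    · · · · · · · · · · ·
    · · · · · · · · · · ·
    · · · · · · · · · · ·
T1:
  2·area = 48
  edge (20, 8)→(2, 14): d=(-18,6) right/bottom  bias=-1
  edge (2, 14)→(0, 12): d=(-2,-2) top-left  bias=+0
  edge (0, 12)→(20, 8): d=(20,-4) top-left  bias=+0
    (7,4)@(15, 9): e=[12,36,0] → █  [on edge]
    (8,4)@(17, 9): e=[0,40,8] → ·  [on edge]
    (2,5)@(5, 11): e=[36,12,0] → █  [on edge]
    (3,5)@(7, 11): e=[24,16,8] → █
    (4,5)@(9, 11): e=[12,20,16] → █
    (5,5)@(11, 11): e=[0,24,24] → ·  [on edge]
    (7,5)@(15, 11): e=[-24,32,40] → ·
    (0,6)@(1, 13): e=[24,0,24] → █  [on edge]
    (1,6)@(3, 13): e=[12,4,32] → █
    (2,6)@(5, 13): e=[0,8,40] → ·  [on edge]
    (3,6)@(7, 13): e=[-12,12,48] → ·
    (4,6)@(9, 13): e=[-24,16,56] → ·
    (1,7)@(3, 15): e=[-24,0,72] → ·  [on edge]
    (2,8)@(5, 17): e=[-72,0,120] → ·  [on edge]
    (3,9)@(7, 19): e=[-120,0,168] → ·  [on edge]
    (4,10)@(9, 21): e=[-168,0,216] → ·  [on edge]
  covered (6 px):
    · · · · · · · · · · ·
    · · · · · · · · · · ·
    · · · · · · · · · · ·
    · · · · · · · · · · ·
    · · · · · · · █ · · ·
    · · █ █ █ · · · · · ·
    █ █ · · · · · · · · ·
    · · · · · · · · · · ·
    · · · · · · · · · · ·
    · · · · · · · · · · ·
    · · · · · · · · · · ·
T2:
  2·area = 108  (B↔C swapped to make it positive)
  edge (16, 6)→(10, 19): d=(-6,13) right/bottom  bias=-1
  edge (10, 19)→(4, 14): d=(-6,-5) top-left  bias=+0
  edge (4, 14)→(16, 6): d=(12,-8) top-left  bias=+0
    (7,3)@(15, 7): e=[7,97,4] → █
    (8,3)@(17, 7): e=[-19,107,20] → ·
    (6,4)@(13, 9): e=[21,75,12] → █
    (7,4)@(15, 9): e=[-5,85,28] → ·
    (4,5)@(9, 11): e=[61,43,4] → █
    (5,5)@(11, 11): e=[35,53,20] → █
    (7,5)@(15, 11): e=[-17,73,52] → ·
    (3,6)@(7, 13): e=[75,21,12] → █
    (6,6)@(13, 13): e=[-3,51,60] → ·
    (3,7)@(7, 15): e=[63,9,36] → █
    (6,7)@(13, 15): e=[-15,39,84] → ·
    (3,8)@(7, 17): e=[51,-3,60] → ·
  covered (12 px):
    · · · · · · · · · · ·
    · · · · · · · · · · ·
    · · · · · · · · · · ·
    · · · · · · · █ · · ·
    · · · · · · █ · · · ·
    · · · · █ █ █ · · · ·
    · · · █ █ █ · · · · ·
    · · · █ █ █ · · · · ·
    · · · · █ · · · · · ·
    · · · · · · · · · · ·
    · · · · · · · · · · ·
T3:
  2·area = 184
  edge (6, 18)→(20, 2): d=(14,-16) top-left  bias=+0
  edge (20, 2)→(14, 22): d=(-6,20) right/bottom  bias=-1
  edge (14, 22)→(6, 18): d=(-8,-4) top-left  bias=+0
    (9,2)@(19, 5): e=[26,2,156] → █
    (10,2)@(21, 5): e=[58,-38,164] → ·
    (8,3)@(17, 7): e=[22,30,132] → █
    (9,3)@(19, 7): e=[54,-10,140] → ·
    (7,4)@(15, 9): e=[18,58,108] → █
    (9,4)@(19, 9): e=[82,-22,124] → ·
    (6,5)@(13, 11): e=[14,86,84] → █
    (9,5)@(19, 11): e=[110,-34,108] → ·
    (5,6)@(11, 13): e=[10,114,60] → █
    (8,6)@(17, 13): e=[106,-6,84] → ·
    (4,7)@(9, 15): e=[6,142,36] → █
    (8,7)@(17, 15): e=[134,-18,68] → ·
  covered (23 px):
    · · · · · · · · · · ·
    · · · · · · · · · · ·
    · · · · · · · · · █ ·
    · · · · · · · · █ · ·
    · · · · · · · █ █ · ·
    · · · · · · █ █ █ · ·
    · · · · · █ █ █ · · ·
    · · · · █ █ █ █ · · ·
    · · · █ █ █ █ █ · · ·
    · · · · █ █ █ · · · ·
    · · · · · · █ · · · ·
T4:
  2·area = 80  (B↔C swapped to make it positive)
  edge (16, 8)→(12, 14): d=(-4,6) right/bottom  bias=-1
  edge (12, 14)→(0, 12): d=(-12,-2) top-left  bias=+0
  edge (0, 12)→(16, 8): d=(16,-4) top-left  bias=+0
    (6,4)@(13, 9): e=[14,62,4] → █
    (7,4)@(15, 9): e=[2,66,12] → █
    (8,4)@(17, 9): e=[-10,70,20] → ·
    (2,5)@(5, 11): e=[54,22,4] → █
    (3,5)@(7, 11): e=[42,26,12] → █
    (4,5)@(9, 11): e=[30,30,20] → █
    (5,5)@(11, 11): e=[18,34,28] → █
    (7,5)@(15, 11): e=[-6,42,44] → ·
    (2,6)@(5, 13): e=[46,-2,36] → ·
    (3,6)@(7, 13): e=[34,2,44] → █
    (6,6)@(13, 13): e=[-2,14,68] → ·
    (3,7)@(7, 15): e=[26,-22,76] → ·
  covered (10 px):
    · · · · · · · · · · ·
    · · · · · · · · · · ·
    · · · · · · · · · · ·
    · · · · · · · · · · ·
    · · · · · · █ █ · · ·
    · · █ █ █ █ █ · · · ·
    · · · █ █ █ · · · · ·
    · · · · · · · · · · ·
    · · · · · · · · · · ·
    · · · · · · · · · · ·
    · · · · · · · · · · ·

Final: 53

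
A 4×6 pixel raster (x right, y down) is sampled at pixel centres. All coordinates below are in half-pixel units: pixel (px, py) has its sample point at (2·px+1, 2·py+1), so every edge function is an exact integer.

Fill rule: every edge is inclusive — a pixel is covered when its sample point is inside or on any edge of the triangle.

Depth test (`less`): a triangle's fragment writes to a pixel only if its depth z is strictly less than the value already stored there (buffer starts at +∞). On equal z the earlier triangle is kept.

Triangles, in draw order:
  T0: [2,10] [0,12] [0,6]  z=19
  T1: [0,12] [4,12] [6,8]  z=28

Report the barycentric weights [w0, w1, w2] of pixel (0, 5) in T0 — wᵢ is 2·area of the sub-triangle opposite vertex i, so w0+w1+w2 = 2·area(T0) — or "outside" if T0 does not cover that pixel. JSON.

T0:
  2·area = 12
  edge (2, 10)→(0, 12): d=(-2,2) inclusive
  edge (0, 12)→(0, 6): d=(0,-6) inclusive
  edge (0, 6)→(2, 10): d=(2,4) inclusive
    (3,2)@(7, 5): e=[0,42,-30] → ·  [on edge]
    (2,3)@(5, 7): e=[0,30,-18] → ·  [on edge]
    (0,4)@(1, 9): e=[4,6,2] → █
    (1,4)@(3, 9): e=[0,18,-6] → ·  [on edge]
    (0,5)@(1, 11): e=[0,6,6] → █  [on edge]
    (1,5)@(3, 11): e=[-4,18,-2] → ·
  covered (2 px):
    · · · ·
    · · · ·
    · · · ·
    · · · ·
    █ · · ·
    █ · · ·
T1:
  2·area = 16  (B↔C swapped to make it positive)
  edge (0, 12)→(6, 8): d=(6,-4) inclusive
  edge (6, 8)→(4, 12): d=(-2,4) inclusive
  edge (4, 12)→(0, 12): d=(-4,0) inclusive
    (2,4)@(5, 9): e=[2,2,12] → █
    (3,4)@(7, 9): e=[10,-6,12] → ·
    (1,5)@(3, 11): e=[6,6,4] → █
    (2,5)@(5, 11): e=[14,-2,4] → ·
  covered (2 px):
    · · · ·
    · · · ·
    · · · ·
    · · · ·
    · · █ ·
    · █ · ·

Final: [6,6,0]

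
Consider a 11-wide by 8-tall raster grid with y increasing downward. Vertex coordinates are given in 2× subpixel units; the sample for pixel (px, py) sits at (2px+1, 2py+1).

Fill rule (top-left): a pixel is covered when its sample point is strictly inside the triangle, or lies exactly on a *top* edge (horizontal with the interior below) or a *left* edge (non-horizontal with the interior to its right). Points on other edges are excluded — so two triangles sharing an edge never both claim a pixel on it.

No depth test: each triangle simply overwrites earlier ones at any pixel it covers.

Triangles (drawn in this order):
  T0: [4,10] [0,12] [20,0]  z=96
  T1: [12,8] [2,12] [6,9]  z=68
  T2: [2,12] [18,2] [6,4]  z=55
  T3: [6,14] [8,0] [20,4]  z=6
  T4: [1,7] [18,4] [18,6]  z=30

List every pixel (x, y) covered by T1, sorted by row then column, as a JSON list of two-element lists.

T0:
  2·area = 8
  edge (4, 10)→(0, 12): d=(-4,2) right/bottom  bias=-1
  edge (0, 12)→(20, 0): d=(20,-12) top-left  bias=+0
  edge (20, 0)→(4, 10): d=(-16,10) right/bottom  bias=-1
    (7,1)@(15, 3): e=[6,0,2] → X  [on edge]
    (8,1)@(17, 3): e=[2,24,-18] → .
    (7,2)@(15, 5): e=[-2,40,-30] → .
    (2,4)@(5, 9): e=[2,0,6] → X  [on edge]
    (3,4)@(7, 9): e=[-2,24,-14] → .
    (2,5)@(5, 11): e=[-6,40,-26] → .
  covered (2 px):
    . . . . . . . . . . .
    . . . . . . . X . . .
    . . . . . . . . . . .
    . . . . . . . . . . .
    . . X . . . . . . . .
    . . . . . . . . . . .
    . . . . . . . . . . .
    . . . . . . . . . . .
T1:
  2·area = 14
  edge (12, 8)→(2, 12): d=(-10,4) right/bottom  bias=-1
  edge (2, 12)→(6, 9): d=(4,-3) top-left  bias=+0
  edge (6, 9)→(12, 8): d=(6,-1) top-left  bias=+0
    (3,4)@(7, 9): e=[10,3,1] → X
    (4,4)@(9, 9): e=[2,9,3] → X
    (5,4)@(11, 9): e=[-6,15,5] → .
    (3,5)@(7, 11): e=[-10,11,13] → .
    (4,5)@(9, 11): e=[-18,17,15] → .
  covered (2 px):
    . . . . . . . . . . .
    . . . . . . . . . . .
    . . . . . . . . . . .
    . . . . . . . . . . .
    . . . X X . . . . . .
    . . . . . . . . . . .
    . . . . . . . . . . .
    . . . . . . . . . . .
T2:
  2·area = 88  (B↔C swapped to make it positive)
  edge (2, 12)→(6, 4): d=(4,-8) top-left  bias=+0
  edge (6, 4)→(18, 2): d=(12,-2) top-left  bias=+0
  edge (18, 2)→(2, 12): d=(-16,10) right/bottom  bias=-1
    (6,1)@(13, 3): e=[52,2,34] → X
    (7,1)@(15, 3): e=[68,6,14] → X
    (8,1)@(17, 3): e=[84,10,-6] → .
    (3,2)@(7, 5): e=[12,14,62] → X
    (4,2)@(9, 5): e=[28,18,42] → X
    (5,2)@(11, 5): e=[44,22,22] → X
    (7,2)@(15, 5): e=[76,30,-18] → .
    (2,3)@(5, 7): e=[4,34,50] → X
    (5,3)@(11, 7): e=[52,46,-10] → .
    (6,3)@(13, 7): e=[68,50,-30] → .
    (2,4)@(5, 9): e=[12,58,18] → X
    (3,4)@(7, 9): e=[28,62,-2] → .
  covered (11 px):
    . . . . . . . . . . .
    . . . . . . X X . . .
    . . . X X X X . . . .
    . . X X X . . . . . .
    . . X . . . . . . . .
    . X . . . . . . . . .
    . . . . . . . . . . .
    . . . . . . . . . . .
T3:
  2·area = 176
  edge (6, 14)→(8, 0): d=(2,-14) top-left  bias=+0
  edge (8, 0)→(20, 4): d=(12,4) right/bottom  bias=-1
  edge (20, 4)→(6, 14): d=(-14,10) right/bottom  bias=-1
    (4,0)@(9, 1): e=[16,8,152] → X
    (5,0)@(11, 1): e=[44,0,132] → .  [on edge]
    (4,1)@(9, 3): e=[20,32,124] → X
    (5,1)@(11, 3): e=[48,24,104] → X
    (6,1)@(13, 3): e=[76,16,84] → X
    (7,1)@(15, 3): e=[104,8,64] → X
    (8,1)@(17, 3): e=[132,0,44] → .  [on edge]
    (4,2)@(9, 5): e=[24,56,96] → X
    (8,2)@(17, 5): e=[136,24,16] → X
    (9,2)@(19, 5): e=[164,16,-4] → .
    (3,3)@(7, 7): e=[0,88,88] → X  [on edge]
    (8,3)@(17, 7): e=[140,48,-12] → .
    (6,4)@(13, 9): e=[88,88,0] → .  [on edge]
  covered (21 px):
    . . . . X . . . . . .
    . . . . X X X X . . .
    . . . . X X X X X . .
    . . . X X X X X . . .
    . . . X X X . . . . .
    . . . X X . . . . . .
    . . . X . . . . . . .
    . . . . . . . . . . .
T4:
  2·area = 34
  edge (1, 7)→(18, 4): d=(17,-3) top-left  bias=+0
  edge (18, 4)→(18, 6): d=(0,2) right/bottom  bias=-1
  edge (18, 6)→(1, 7): d=(-17,1) right/bottom  bias=-1
    (6,2)@(13, 5): e=[2,10,22] → X
    (7,2)@(15, 5): e=[8,6,20] → X
    (8,2)@(17, 5): e=[14,2,18] → X
    (9,2)@(19, 5): e=[20,-2,16] → .
    (0,3)@(1, 7): e=[0,34,0] → .  [on edge]
    (6,3)@(13, 7): e=[36,10,-12] → .
    (7,3)@(15, 7): e=[42,6,-14] → .
    (8,3)@(17, 7): e=[48,2,-16] → .
  covered (3 px):
    . . . . . . . . . . .
    . . . . . . . . . . .
    . . . . . . X X X . .
    . . . . . . . . . . .
    . . . . . . . . . . .
    . . . . . . . . . . .
    . . . . . . . . . . .
    . . . . . . . . . . .

Final: [[3,4],[4,4]]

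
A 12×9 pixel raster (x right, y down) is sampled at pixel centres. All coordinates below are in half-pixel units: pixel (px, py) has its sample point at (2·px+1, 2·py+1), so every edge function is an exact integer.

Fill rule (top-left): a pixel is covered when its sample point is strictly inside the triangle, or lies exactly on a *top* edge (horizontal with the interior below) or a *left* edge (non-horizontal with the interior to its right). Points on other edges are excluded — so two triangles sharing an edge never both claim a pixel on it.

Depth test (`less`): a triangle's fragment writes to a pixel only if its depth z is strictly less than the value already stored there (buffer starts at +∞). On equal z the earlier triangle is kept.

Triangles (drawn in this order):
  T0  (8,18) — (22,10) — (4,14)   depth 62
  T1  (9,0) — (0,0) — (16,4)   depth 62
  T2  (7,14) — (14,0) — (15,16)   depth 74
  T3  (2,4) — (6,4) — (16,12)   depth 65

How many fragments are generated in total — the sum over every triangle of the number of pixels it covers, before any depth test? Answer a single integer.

T0:
  2·area = 88  (B↔C swapped to make it positive)
  edge (8, 18)→(4, 14): d=(-4,-4) top-left  bias=+0
  edge (4, 14)→(22, 10): d=(18,-4) top-left  bias=+0
  edge (22, 10)→(8, 18): d=(-14,8) right/bottom  bias=-1
    (0,5)@(1, 11): e=[0,-66,154] → ·  [on edge]
    (9,5)@(19, 11): e=[72,6,10] → █
    (10,5)@(21, 11): e=[80,14,-6] → ·
    (1,6)@(3, 13): e=[0,-22,110] → ·  [on edge]
    (4,6)@(9, 13): e=[24,2,62] → █
    (5,6)@(11, 13): e=[32,10,46] → █
    (6,6)@(13, 13): e=[40,18,30] → █
    (7,6)@(15, 13): e=[48,26,14] → █
    (8,6)@(17, 13): e=[56,34,-2] → ·
    (9,6)@(19, 13): e=[64,42,-18] → ·
    (2,7)@(5, 15): e=[0,22,66] → █  [on edge]
    (3,7)@(7, 15): e=[8,30,50] → █
    (3,8)@(7, 17): e=[0,66,22] → █  [on edge]
  covered (12 px):
    · · · · · · · · · · · ·
    · · · · · · · · · · · ·
    · · · · · · · · · · · ·
    · · · · · · · · · · · ·
    · · · · · · · · · · · ·
    · · · · · · · · · █ · ·
    · · · · █ █ █ █ · · · ·
    · · █ █ █ █ █ · · · · ·
    · · · █ █ · · · · · · ·
T1:
  2·area = 36  (B↔C swapped to make it positive)
  edge (9, 0)→(16, 4): d=(7,4) right/bottom  bias=-1
  edge (16, 4)→(0, 0): d=(-16,-4) top-left  bias=+0
  edge (0, 0)→(9, 0): d=(9,0) top-left  bias=+0
    (2,0)@(5, 1): e=[23,4,9] → █
    (3,0)@(7, 1): e=[15,12,9] → █
    (4,0)@(9, 1): e=[7,20,9] → █
    (5,0)@(11, 1): e=[-1,28,9] → ·
    (2,1)@(5, 3): e=[37,-28,27] → ·
    (3,1)@(7, 3): e=[29,-20,27] → ·
    (4,1)@(9, 3): e=[21,-12,27] → ·
    (6,1)@(13, 3): e=[5,4,27] → █
    (7,1)@(15, 3): e=[-3,12,27] → ·
    (6,2)@(13, 5): e=[19,-28,45] → ·
  covered (4 px):
    · · █ █ █ · · · · · · ·
    · · · · · · █ · · · · ·
    · · · · · · · · · · · ·
    · · · · · · · · · · · ·
    · · · · · · · · · · · ·
    · · · · · · · · · · · ·
    · · · · · · · · · · · ·
    · · · · · · · · · · · ·
    · · · · · · · · · · · ·
T2:
  2·area = 126
  edge (7, 14)→(14, 0): d=(7,-14) top-left  bias=+0
  edge (14, 0)→(15, 16): d=(1,16) right/bottom  bias=-1
  edge (15, 16)→(7, 14): d=(-8,-2) top-left  bias=+0
    (6,1)@(13, 3): e=[7,19,100] → █
    (7,1)@(15, 3): e=[35,-13,104] → ·
    (6,2)@(13, 5): e=[21,21,84] → █
    (7,2)@(15, 5): e=[49,-11,88] → ·
    (5,3)@(11, 7): e=[7,55,64] → █
    (7,3)@(15, 7): e=[63,-9,72] → ·
    (5,4)@(11, 9): e=[21,57,48] → █
    (7,4)@(15, 9): e=[77,-7,56] → ·
    (4,5)@(9, 11): e=[7,91,28] → █
    (7,5)@(15, 11): e=[91,-5,40] → ·
    (1,6)@(3, 13): e=[-63,189,0] → ·  [on edge]
    (4,6)@(9, 13): e=[21,93,12] → █
    (5,7)@(11, 15): e=[63,63,0] → █  [on edge]
    (9,8)@(19, 17): e=[189,-63,0] → ·  [on edge]
  covered (14 px):
    · · · · · · · · · · · ·
    · · · · · · █ · · · · ·
    · · · · · · █ · · · · ·
    · · · · · █ █ · · · · ·
    · · · · · █ █ · · · · ·
    · · · · █ █ █ · · · · ·
    · · · · █ █ █ · · · · ·
    · · · · · █ █ · · · · ·
    · · · · · · · · · · · ·
T3:
  2·area = 32
  edge (2, 4)→(6, 4): d=(4,0) top-left  bias=+0
  edge (6, 4)→(16, 12): d=(10,8) right/bottom  bias=-1
  edge (16, 12)→(2, 4): d=(-14,-8) top-left  bias=+0
    (2,2)@(5, 5): e=[4,18,10] → █
    (3,2)@(7, 5): e=[4,2,26] → █
    (4,2)@(9, 5): e=[4,-14,42] → ·
    (2,3)@(5, 7): e=[12,38,-18] → ·
    (3,3)@(7, 7): e=[12,22,-2] → ·
    (4,3)@(9, 7): e=[12,6,14] → █
    (5,3)@(11, 7): e=[12,-10,30] → ·
    (4,4)@(9, 9): e=[20,26,-14] → ·
    (5,4)@(11, 9): e=[20,10,2] → █
    (6,4)@(13, 9): e=[20,-6,18] → ·
    (5,5)@(11, 11): e=[28,30,-26] → ·
  covered (4 px):
    · · · · · · · · · · · ·
    · · · · · · · · · · · ·
    · · █ █ · · · · · · · ·
    · · · · █ · · · · · · ·
    · · · · · █ · · · · · ·
    · · · · · · · · · · · ·
    · · · · · · · · · · · ·
    · · · · · · · · · · · ·
    · · · · · · · · · · · ·

Result: 34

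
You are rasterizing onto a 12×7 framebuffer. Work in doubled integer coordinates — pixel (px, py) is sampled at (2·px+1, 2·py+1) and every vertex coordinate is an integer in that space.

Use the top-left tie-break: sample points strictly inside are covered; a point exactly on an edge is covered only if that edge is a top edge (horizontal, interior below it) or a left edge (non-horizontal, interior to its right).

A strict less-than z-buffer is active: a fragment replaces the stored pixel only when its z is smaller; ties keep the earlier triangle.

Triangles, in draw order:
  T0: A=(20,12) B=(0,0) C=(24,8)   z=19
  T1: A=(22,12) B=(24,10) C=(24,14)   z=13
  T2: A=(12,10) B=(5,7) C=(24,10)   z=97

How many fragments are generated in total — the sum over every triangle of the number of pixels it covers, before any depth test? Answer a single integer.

T0:
  2·area = 128
  edge (20, 12)→(0, 0): d=(-20,-12) top-left  bias=+0
  edge (0, 0)→(24, 8): d=(24,8) right/bottom  bias=-1
  edge (24, 8)→(20, 12): d=(-4,4) right/bottom  bias=-1
    (1,0)@(3, 1): e=[16,0,112] → ·  [on edge]
    (2,1)@(5, 3): e=[0,32,96] → #  [on edge]
    (3,1)@(7, 3): e=[24,16,88] → #
    (4,1)@(9, 3): e=[48,0,80] → ·  [on edge]
    (2,2)@(5, 5): e=[-40,80,88] → ·
    (3,2)@(7, 5): e=[-16,64,80] → ·
    (4,2)@(9, 5): e=[8,48,72] → #
    (5,2)@(11, 5): e=[32,32,64] → #
    (6,2)@(13, 5): e=[56,16,56] → #
    (7,2)@(15, 5): e=[80,0,48] → ·  [on edge]
    (4,3)@(9, 7): e=[-32,96,64] → ·
    (5,3)@(11, 7): e=[-8,80,56] → ·
    (10,3)@(21, 7): e=[112,0,16] → ·  [on edge]
    (7,4)@(15, 9): e=[0,96,32] → #  [on edge]
    (11,4)@(23, 9): e=[96,32,0] → ·  [on edge]
    (10,5)@(21, 11): e=[32,96,0] → ·  [on edge]
    (9,6)@(19, 13): e=[-32,160,0] → ·  [on edge]
  covered (14 px):
    · · · · · · · · · · · ·
    · · # # · · · · · · · ·
    · · · · # # # · · · · ·
    · · · · · · # # # # · ·
    · · · · · · · # # # # ·
    · · · · · · · · · # · ·
    · · · · · · · · · · · ·
T1:
  2·area = 8
  edge (22, 12)→(24, 10): d=(2,-2) top-left  bias=+0
  edge (24, 10)→(24, 14): d=(0,4) right/bottom  bias=-1
  edge (24, 14)→(22, 12): d=(-2,-2) top-left  bias=+0
    (5,0)@(11, 1): e=[-44,52,0] → ·  [on edge]
    (6,1)@(13, 3): e=[-36,44,0] → ·  [on edge]
    (7,2)@(15, 5): e=[-28,36,0] → ·  [on edge]
    (8,3)@(17, 7): e=[-20,28,0] → ·  [on edge]
    (9,4)@(19, 9): e=[-12,20,0] → ·  [on edge]
    (10,5)@(21, 11): e=[-4,12,0] → ·  [on edge]
    (11,5)@(23, 11): e=[0,4,4] → #  [on edge]
    (10,6)@(21, 13): e=[0,12,-4] → ·  [on edge]
    (11,6)@(23, 13): e=[4,4,0] → #  [on edge]
  covered (2 px):
    · · · · · · · · · · · ·
    · · · · · · · · · · · ·
    · · · · · · · · · · · ·
    · · · · · · · · · · · ·
    · · · · · · · · · · · ·
    · · · · · · · · · · · #
    · · · · · · · · · · · #
T2:
  2·area = 36
  edge (12, 10)→(5, 7): d=(-7,-3) top-left  bias=+0
  edge (5, 7)→(24, 10): d=(19,3) right/bottom  bias=-1
  edge (24, 10)→(12, 10): d=(-12,0) right/bottom  bias=-1
    (2,3)@(5, 7): e=[0,0,36] → ·  [on edge]
    (5,4)@(11, 9): e=[4,20,12] → #
    (6,4)@(13, 9): e=[10,14,12] → #
    (7,4)@(15, 9): e=[16,8,12] → #
    (8,4)@(17, 9): e=[22,2,12] → #
    (9,4)@(19, 9): e=[28,-4,12] → ·
    (5,5)@(11, 11): e=[-10,58,-12] → ·
    (6,5)@(13, 11): e=[-4,52,-12] → ·
    (7,5)@(15, 11): e=[2,46,-12] → ·
    (8,5)@(17, 11): e=[8,40,-12] → ·
    (9,6)@(19, 13): e=[0,72,-36] → ·  [on edge]
  covered (4 px):
    · · · · · · · · · · · ·
    · · · · · · · · · · · ·
    · · · · · · · · · · · ·
    · · · · · · · · · · · ·
    · · · · · # # # # · · ·
    · · · · · · · · · · · ·
    · · · · · · · · · · · ·

Final: 20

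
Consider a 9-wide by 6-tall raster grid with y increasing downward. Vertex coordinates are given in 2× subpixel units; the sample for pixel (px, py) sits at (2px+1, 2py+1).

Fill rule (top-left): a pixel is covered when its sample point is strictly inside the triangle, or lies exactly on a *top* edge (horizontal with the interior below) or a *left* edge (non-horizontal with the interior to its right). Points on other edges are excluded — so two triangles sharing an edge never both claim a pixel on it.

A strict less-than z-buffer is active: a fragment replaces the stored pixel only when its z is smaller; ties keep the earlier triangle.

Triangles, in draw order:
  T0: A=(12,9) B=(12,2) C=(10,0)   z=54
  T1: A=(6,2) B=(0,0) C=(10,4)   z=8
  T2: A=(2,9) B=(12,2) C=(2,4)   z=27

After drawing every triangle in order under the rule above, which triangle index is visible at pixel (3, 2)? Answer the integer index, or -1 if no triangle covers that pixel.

T0:
  2·area = 14  (B↔C swapped to make it positive)
  edge (12, 9)→(10, 0): d=(-2,-9) top-left  bias=+0
  edge (10, 0)→(12, 2): d=(2,2) right/bottom  bias=-1
  edge (12, 2)→(12, 9): d=(0,7) right/bottom  bias=-1
    (5,0)@(11, 1): e=[7,0,7] → .  [on edge]
    (5,1)@(11, 3): e=[3,4,7] → X
    (6,1)@(13, 3): e=[21,0,-7] → .  [on edge]
    (5,2)@(11, 5): e=[-1,8,7] → .
    (7,2)@(15, 5): e=[35,0,-21] → .  [on edge]
    (8,3)@(17, 7): e=[49,0,-35] → .  [on edge]
  covered (1 px):
    . . . . . . . . .
    . . . . . X . . .
    . . . . . . . . .
    . . . . . . . . .
    . . . . . . . . .
    . . . . . . . . .
T1:
  2·area = 4  (B↔C swapped to make it positive)
  edge (6, 2)→(10, 4): d=(4,2) right/bottom  bias=-1
  edge (10, 4)→(0, 0): d=(-10,-4) top-left  bias=+0
  edge (0, 0)→(6, 2): d=(6,2) right/bottom  bias=-1
    (1,0)@(3, 1): e=[2,2,0] → .  [on edge]
    (4,1)@(9, 3): e=[-2,6,0] → .  [on edge]
    (7,2)@(15, 5): e=[-6,10,0] → .  [on edge]
  covered (0 px):
    . . . . . . . . .
    . . . . . . . . .
    . . . . . . . . .
    . . . . . . . . .
    . . . . . . . . .
    . . . . . . . . .
T2:
  2·area = 50  (B↔C swapped to make it positive)
  edge (2, 9)→(2, 4): d=(0,-5) top-left  bias=+0
  edge (2, 4)→(12, 2): d=(10,-2) top-left  bias=+0
  edge (12, 2)→(2, 9): d=(-10,7) right/bottom  bias=-1
    (8,0)@(17, 1): e=[75,0,-25] → .  [on edge]
    (3,1)@(7, 3): e=[25,0,25] → X  [on edge]
    (4,1)@(9, 3): e=[35,4,11] → X
    (5,1)@(11, 3): e=[45,8,-3] → .
    (1,2)@(3, 5): e=[5,12,33] → X
    (2,2)@(5, 5): e=[15,16,19] → X
    (4,2)@(9, 5): e=[35,24,-9] → .
    (1,3)@(3, 7): e=[5,32,13] → X
    (2,3)@(5, 7): e=[15,36,-1] → .
    (3,3)@(7, 7): e=[25,40,-15] → .
    (1,4)@(3, 9): e=[5,52,-7] → .
  covered (6 px):
    . . . . . . . . .
    . . . X X . . . .
    . X X X . . . . .
    . X . . . . . . .
    . . . . . . . . .
    . . . . . . . . .

Z-buffer (winner per pixel, '.' = empty):
  . . . . . . . . .
  . . . 2 2 0 . . .
  . 2 2 2 . . . . .
  . 2 . . . . . . .
  . . . . . . . . .
  . . . . . . . . .

Answer: 2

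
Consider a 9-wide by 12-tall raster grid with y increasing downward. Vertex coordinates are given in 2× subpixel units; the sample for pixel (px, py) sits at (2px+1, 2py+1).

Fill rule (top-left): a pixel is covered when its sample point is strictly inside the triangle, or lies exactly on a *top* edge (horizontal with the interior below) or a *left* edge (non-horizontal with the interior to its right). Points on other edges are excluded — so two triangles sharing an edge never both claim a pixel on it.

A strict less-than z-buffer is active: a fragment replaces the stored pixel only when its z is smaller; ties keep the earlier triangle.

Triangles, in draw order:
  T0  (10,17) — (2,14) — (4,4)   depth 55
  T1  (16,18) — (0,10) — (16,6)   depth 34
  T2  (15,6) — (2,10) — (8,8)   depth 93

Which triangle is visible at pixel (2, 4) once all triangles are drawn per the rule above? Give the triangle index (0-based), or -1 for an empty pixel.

T0:
  2·area = 86
  edge (10, 17)→(2, 14): d=(-8,-3) top-left  bias=+0
  edge (2, 14)→(4, 4): d=(2,-10) top-left  bias=+0
  edge (4, 4)→(10, 17): d=(6,13) right/bottom  bias=-1
    (2,3)@(5, 7): e=[65,16,5] → █
    (3,3)@(7, 7): e=[71,36,-21] → ·
    (1,4)@(3, 9): e=[43,0,43] → █  [on edge]
    (3,4)@(7, 9): e=[55,40,-9] → ·
    (1,5)@(3, 11): e=[27,4,55] → █
    (3,5)@(7, 11): e=[39,44,3] → █
    (4,5)@(9, 11): e=[45,64,-23] → ·
    (1,6)@(3, 13): e=[11,8,67] → █
    (4,6)@(9, 13): e=[29,68,-11] → ·
    (1,7)@(3, 15): e=[-5,12,79] → ·
    (2,7)@(5, 15): e=[1,32,53] → █
    (4,7)@(9, 15): e=[13,72,1] → █
    (0,9)@(1, 19): e=[-43,0,129] → ·  [on edge]
  covered (12 px):
    · · · · · · · · ·
    · · · · · · · · ·
    · · · · · · · · ·
    · · █ · · · · · ·
    · █ █ · · · · · ·
    · █ █ █ · · · · ·
    · █ █ █ · · · · ·
    · · █ █ █ · · · ·
    · · · · · · · · ·
    · · · · · · · · ·
    · · · · · · · · ·
    · · · · · · · · ·
T1:
  2·area = 192
  edge (16, 18)→(0, 10): d=(-16,-8) top-left  bias=+0
  edge (0, 10)→(16, 6): d=(16,-4) top-left  bias=+0
  edge (16, 6)→(16, 18): d=(0,12) right/bottom  bias=-1
    (6,3)@(13, 7): e=[152,4,36] → █
    (7,3)@(15, 7): e=[168,12,12] → █
    (8,3)@(17, 7): e=[184,20,-12] → ·
    (2,4)@(5, 9): e=[56,4,132] → █
    (3,4)@(7, 9): e=[72,12,108] → █
    (4,4)@(9, 9): e=[88,20,84] → █
    (5,4)@(11, 9): e=[104,28,60] → █
    (8,4)@(17, 9): e=[152,52,-12] → ·
    (1,5)@(3, 11): e=[8,28,156] → █
    (8,5)@(17, 11): e=[120,84,-12] → ·
    (1,6)@(3, 13): e=[-24,60,156] → ·
    (2,6)@(5, 13): e=[-8,68,132] → ·
  covered (24 px):
    · · · · · · · · ·
    · · · · · · · · ·
    · · · · · · · · ·
    · · · · · · █ █ ·
    · · █ █ █ █ █ █ ·
    · █ █ █ █ █ █ █ ·
    · · · █ █ █ █ █ ·
    · · · · · █ █ █ ·
    · · · · · · · █ ·
    · · · · · · · · ·
    · · · · · · · · ·
    · · · · · · · · ·
T2:
  2·area = 2
  edge (15, 6)→(2, 10): d=(-13,4) right/bottom  bias=-1
  edge (2, 10)→(8, 8): d=(6,-2) top-left  bias=+0
  edge (8, 8)→(15, 6): d=(7,-2) top-left  bias=+0
    (8,2)@(17, 5): e=[5,0,-3] → ·  [on edge]
    (5,3)@(11, 7): e=[3,0,-1] → ·  [on edge]
    (2,4)@(5, 9): e=[1,0,1] → █  [on edge]
    (3,4)@(7, 9): e=[-7,4,5] → ·
    (2,5)@(5, 11): e=[-25,12,15] → ·
  covered (1 px):
    · · · · · · · · ·
    · · · · · · · · ·
    · · · · · · · · ·
    · · · · · · · · ·
    · · █ · · · · · ·
    · · · · · · · · ·
    · · · · · · · · ·
    · · · · · · · · ·
    · · · · · · · · ·
    · · · · · · · · ·
    · · · · · · · · ·
    · · · · · · · · ·

Z-buffer (winner per pixel, '.' = empty):
  . . . . . . . . .
  . . . . . . . . .
  . . . . . . . . .
  . . 0 . . . 1 1 .
  . 0 1 1 1 1 1 1 .
  . 1 1 1 1 1 1 1 .
  . 0 0 1 1 1 1 1 .
  . . 0 0 0 1 1 1 .
  . . . . . . . 1 .
  . . . . . . . . .
  . . . . . . . . .
  . . . . . . . . .

Result: 1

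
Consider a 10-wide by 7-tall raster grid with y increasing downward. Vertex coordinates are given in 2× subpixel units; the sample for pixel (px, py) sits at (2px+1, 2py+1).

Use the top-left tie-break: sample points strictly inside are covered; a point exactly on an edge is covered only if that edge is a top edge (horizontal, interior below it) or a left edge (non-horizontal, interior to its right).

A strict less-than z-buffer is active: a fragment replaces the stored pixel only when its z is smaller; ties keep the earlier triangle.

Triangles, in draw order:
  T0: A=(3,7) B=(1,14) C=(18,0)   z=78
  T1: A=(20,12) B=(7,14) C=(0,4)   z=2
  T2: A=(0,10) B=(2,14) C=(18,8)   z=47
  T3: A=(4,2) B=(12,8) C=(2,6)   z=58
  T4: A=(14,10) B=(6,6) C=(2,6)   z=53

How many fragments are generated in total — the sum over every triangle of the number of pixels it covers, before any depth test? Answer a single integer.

T0:
  2·area = 91  (B↔C swapped to make it positive)
  edge (3, 7)→(18, 0): d=(15,-7) top-left  bias=+0
  edge (18, 0)→(1, 14): d=(-17,14) right/bottom  bias=-1
  edge (1, 14)→(3, 7): d=(2,-7) top-left  bias=+0
    (6,1)@(13, 3): e=[10,19,62] → █
    (7,1)@(15, 3): e=[24,-9,76] → ·
    (4,2)@(9, 5): e=[12,41,38] → █
    (5,2)@(11, 5): e=[26,13,52] → █
    (6,2)@(13, 5): e=[40,-15,66] → ·
    (1,3)@(3, 7): e=[0,91,0] → █  [on edge]
    (2,3)@(5, 7): e=[14,63,14] → █
    (3,3)@(7, 7): e=[28,35,28] → █
    (5,3)@(11, 7): e=[56,-21,56] → ·
    (1,4)@(3, 9): e=[30,57,4] → █
    (4,4)@(9, 9): e=[72,-27,46] → ·
    (1,5)@(3, 11): e=[60,23,8] → █
  covered (11 px):
    · · · · · · · · · ·
    · · · · · · █ · · ·
    · · · · █ █ · · · ·
    · █ █ █ █ · · · · ·
    · █ █ █ · · · · · ·
    · █ · · · · · · · ·
    · · · · · · · · · ·
T1:
  2·area = 144
  edge (20, 12)→(7, 14): d=(-13,2) right/bottom  bias=-1
  edge (7, 14)→(0, 4): d=(-7,-10) top-left  bias=+0
  edge (0, 4)→(20, 12): d=(20,8) right/bottom  bias=-1
    (0,2)@(1, 5): e=[129,3,12] → █
    (1,2)@(3, 5): e=[125,23,-4] → ·
    (0,3)@(1, 7): e=[103,-11,52] → ·
    (1,3)@(3, 7): e=[99,9,36] → █
    (2,3)@(5, 7): e=[95,29,20] → █
    (3,3)@(7, 7): e=[91,49,4] → █
    (4,3)@(9, 7): e=[87,69,-12] → ·
    (1,4)@(3, 9): e=[73,-5,76] → ·
    (2,4)@(5, 9): e=[69,15,60] → █
    (4,4)@(9, 9): e=[61,55,28] → █
    (5,4)@(11, 9): e=[57,75,12] → █
    (6,4)@(13, 9): e=[53,95,-4] → ·
  covered (19 px):
    · · · · · · · · · ·
    · · · · · · · · · ·
    █ · · · · · · · · ·
    · █ █ █ · · · · · ·
    · · █ █ █ █ · · · ·
    · · █ █ █ █ █ █ █ ·
    · · · █ █ █ █ · · ·
T2:
  2·area = 76  (B↔C swapped to make it positive)
  edge (0, 10)→(18, 8): d=(18,-2) top-left  bias=+0
  edge (18, 8)→(2, 14): d=(-16,6) right/bottom  bias=-1
  edge (2, 14)→(0, 10): d=(-2,-4) top-left  bias=+0
    (4,4)@(9, 9): e=[0,38,38] → █  [on edge]
    (5,4)@(11, 9): e=[4,26,46] → █
    (6,4)@(13, 9): e=[8,14,54] → █
    (7,4)@(15, 9): e=[12,2,62] → █
    (8,4)@(17, 9): e=[16,-10,70] → ·
    (0,5)@(1, 11): e=[20,54,2] → █
    (1,5)@(3, 11): e=[24,42,10] → █
    (2,5)@(5, 11): e=[28,30,18] → █
    (3,5)@(7, 11): e=[32,18,26] → █
    (5,5)@(11, 11): e=[40,-6,42] → ·
    (6,5)@(13, 11): e=[44,-18,50] → ·
    (7,5)@(15, 11): e=[48,-30,58] → ·
  covered (10 px):
    · · · · · · · · · ·
    · · · · · · · · · ·
    · · · · · · · · · ·
    · · · · · · · · · ·
    · · · · █ █ █ █ · ·
    █ █ █ █ █ · · · · ·
    · █ · · · · · · · ·
T3:
  2·area = 44
  edge (4, 2)→(12, 8): d=(8,6) right/bottom  bias=-1
  edge (12, 8)→(2, 6): d=(-10,-2) top-left  bias=+0
  edge (2, 6)→(4, 2): d=(2,-4) top-left  bias=+0
    (2,1)@(5, 3): e=[2,36,6] → █
    (3,1)@(7, 3): e=[-10,40,14] → ·
    (1,2)@(3, 5): e=[30,12,2] → █
    (3,2)@(7, 5): e=[6,20,18] → █
    (4,2)@(9, 5): e=[-6,24,26] → ·
    (1,3)@(3, 7): e=[46,-8,6] → ·
    (2,3)@(5, 7): e=[34,-4,14] → ·
    (3,3)@(7, 7): e=[22,0,22] → █  [on edge]
    (4,3)@(9, 7): e=[10,4,30] → █
    (5,3)@(11, 7): e=[-2,8,38] → ·
    (3,4)@(7, 9): e=[38,-20,26] → ·
    (4,4)@(9, 9): e=[26,-16,34] → ·
    (8,4)@(17, 9): e=[-22,0,66] → ·  [on edge]
  covered (6 px):
    · · · · · · · · · ·
    · · █ · · · · · · ·
    · █ █ █ · · · · · ·
    · · · █ █ · · · · ·
    · · · · · · · · · ·
    · · · · · · · · · ·
    · · · · · · · · · ·
T4:
  2·area = 16  (B↔C swapped to make it positive)
  edge (14, 10)→(2, 6): d=(-12,-4) top-left  bias=+0
  edge (2, 6)→(6, 6): d=(4,0) top-left  bias=+0
  edge (6, 6)→(14, 10): d=(8,4) right/bottom  bias=-1
    (2,3)@(5, 7): e=[0,4,12] → █  [on edge]
    (3,3)@(7, 7): e=[8,4,4] → █
    (4,3)@(9, 7): e=[16,4,-4] → ·
    (2,4)@(5, 9): e=[-24,12,28] → ·
    (3,4)@(7, 9): e=[-16,12,20] → ·
    (5,4)@(11, 9): e=[0,12,4] → █  [on edge]
    (6,4)@(13, 9): e=[8,12,-4] → ·
    (5,5)@(11, 11): e=[-24,20,20] → ·
    (8,5)@(17, 11): e=[0,20,-4] → ·  [on edge]
  covered (3 px):
    · · · · · · · · · ·
    · · · · · · · · · ·
    · · · · · · · · · ·
    · · █ █ · · · · · ·
    · · · · · █ · · · ·
    · · · · · · · · · ·
    · · · · · · · · · ·

Answer: 49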